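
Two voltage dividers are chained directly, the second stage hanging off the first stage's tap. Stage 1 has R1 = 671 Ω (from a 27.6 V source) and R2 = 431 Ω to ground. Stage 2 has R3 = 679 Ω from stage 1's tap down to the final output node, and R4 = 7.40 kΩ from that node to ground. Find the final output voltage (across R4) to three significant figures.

Stage 2 presents R3+R4 = 8079 Ω as a load on stage 1's tap.
Stage 1's lower leg becomes R2‖(R3+R4) = 409.2 Ω, so V_mid = 27.6 × 409.2/1080 = 10.45 V.
Stage 2 is itself unloaded: V_out = V_mid × R4/(R3+R4) = 10.45 × 7400/8079 = 9.58 V.

V_out ≈ 9.58 V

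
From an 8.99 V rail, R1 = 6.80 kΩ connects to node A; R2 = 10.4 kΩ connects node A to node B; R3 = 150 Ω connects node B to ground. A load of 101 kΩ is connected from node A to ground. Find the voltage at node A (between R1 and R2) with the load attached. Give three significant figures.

V ≈ 5.25 V

Below node A the series string R2+R3 = 10550 Ω sits in parallel with the 101000 Ω load: 9552 Ω.
V_A = 8.99 × 9552/(6800 + 9552) = 5.25 V.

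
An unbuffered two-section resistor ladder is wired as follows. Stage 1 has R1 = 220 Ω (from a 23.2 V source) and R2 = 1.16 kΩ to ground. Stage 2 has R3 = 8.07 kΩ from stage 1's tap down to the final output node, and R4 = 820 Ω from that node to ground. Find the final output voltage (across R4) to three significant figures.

Stage 2 presents R3+R4 = 8890 Ω as a load on stage 1's tap.
Stage 1's lower leg becomes R2‖(R3+R4) = 1026 Ω, so V_mid = 23.2 × 1026/1246 = 19.10 V.
Stage 2 is itself unloaded: V_out = V_mid × R4/(R3+R4) = 19.10 × 820/8890 = 1.76 V.

V_out ≈ 1.76 V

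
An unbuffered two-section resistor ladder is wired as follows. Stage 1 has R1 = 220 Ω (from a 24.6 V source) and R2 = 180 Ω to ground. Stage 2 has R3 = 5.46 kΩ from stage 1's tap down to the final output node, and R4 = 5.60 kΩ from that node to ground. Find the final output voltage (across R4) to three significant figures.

Stage 2 presents R3+R4 = 11060 Ω as a load on stage 1's tap.
Stage 1's lower leg becomes R2‖(R3+R4) = 177.1 Ω, so V_mid = 24.6 × 177.1/397.1 = 10.97 V.
Stage 2 is itself unloaded: V_out = V_mid × R4/(R3+R4) = 10.97 × 5600/11060 = 5.56 V.

V_out ≈ 5.56 V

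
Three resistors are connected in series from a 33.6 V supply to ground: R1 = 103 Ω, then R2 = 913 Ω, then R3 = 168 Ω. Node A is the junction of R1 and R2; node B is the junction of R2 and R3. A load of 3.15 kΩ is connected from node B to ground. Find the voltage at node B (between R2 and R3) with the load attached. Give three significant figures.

At node B, R3 is in parallel with the load: R3‖R_L = 159.5 Ω.
Below node A the resistance is R2 + (R3‖R_L) = 1072 Ω, so V_A = 33.6 × 1072/1175 = 30.66 V.
Then V_B = V_A × (R3‖R_L)/(R2 + R3‖R_L) = 30.66 × 159.5/1072 = 4.56 V.

V ≈ 4.56 V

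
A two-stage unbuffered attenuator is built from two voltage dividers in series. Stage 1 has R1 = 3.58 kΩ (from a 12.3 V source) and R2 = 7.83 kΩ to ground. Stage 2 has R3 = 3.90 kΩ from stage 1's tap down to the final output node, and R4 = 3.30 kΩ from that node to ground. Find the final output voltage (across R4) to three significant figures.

V_out ≈ 2.88 V

Stage 2 presents R3+R4 = 7.200 kΩ as a load on stage 1's tap.
Stage 1's lower leg becomes R2‖(R3+R4) = 3.751 kΩ, so V_mid = 12.3 × 3.751/7.331 = 6.293 V.
Stage 2 is itself unloaded: V_out = V_mid × R4/(R3+R4) = 6.293 × 3.30/7.200 = 2.88 V.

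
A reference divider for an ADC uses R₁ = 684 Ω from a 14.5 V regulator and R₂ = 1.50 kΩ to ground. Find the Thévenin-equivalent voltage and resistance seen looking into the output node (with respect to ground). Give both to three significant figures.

V_th is the open-circuit tap voltage: 14.5 × 1500/(684 + 1500) = 9.96 V.
With the supply zeroed, R₁ and R₂ appear in parallel from the tap: R_th = R₁‖R₂ = (684 × 1500)/2184 = 470 Ω.

V_th = 9.96 V, R_th = 470 Ω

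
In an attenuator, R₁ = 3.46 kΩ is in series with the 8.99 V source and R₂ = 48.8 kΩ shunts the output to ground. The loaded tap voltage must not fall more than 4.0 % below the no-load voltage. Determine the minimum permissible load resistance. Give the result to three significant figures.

R_L(min) ≈ 77.5 kΩ

Output resistance R_th = R₁‖R₂ = (3.46 × 48.8)/52.26 = 3.231 kΩ.
The fractional drop is R_th/(R_th + R_L); requiring this ≤ 0.0400 gives R_L ≥ R_th(1/0.0400 − 1) = 3.231 × 24.00 = 77.5 kΩ.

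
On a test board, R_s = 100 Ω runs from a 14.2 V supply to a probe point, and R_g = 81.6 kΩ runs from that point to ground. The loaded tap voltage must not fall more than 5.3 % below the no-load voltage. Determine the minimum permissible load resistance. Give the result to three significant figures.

Output resistance R_th = R_s‖R_g = (100 × 81600)/81700 = 99.88 Ω.
The fractional drop is R_th/(R_th + R_L); requiring this ≤ 0.0530 gives R_L ≥ R_th(1/0.0530 − 1) = 99.88 × 17.87 = 1.78 kΩ.

R_L(min) ≈ 1.78 kΩ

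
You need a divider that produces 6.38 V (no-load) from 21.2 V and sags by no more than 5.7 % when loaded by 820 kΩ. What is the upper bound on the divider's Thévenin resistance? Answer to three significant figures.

Loading drop = R_th/(R_th + R_L) ≤ 0.0570, so R_th ≤ R_L · ε/(1−ε) = 820 kΩ × 0.0570/0.9430 = 49.6 kΩ.

R_th ≤ 49.6 kΩ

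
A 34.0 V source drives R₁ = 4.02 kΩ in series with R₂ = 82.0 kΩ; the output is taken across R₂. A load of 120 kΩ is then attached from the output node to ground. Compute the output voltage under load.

The load sits in parallel with R₂: R₂‖R_L = (82.0 × 120) / (82.0 + 120) = 48.71 kΩ.
V_out = 34.0 × 48.71 / (4.02 + 48.71) = 34.0 × 48.71/52.73 = 31.4 V.

V_out ≈ 31.4 V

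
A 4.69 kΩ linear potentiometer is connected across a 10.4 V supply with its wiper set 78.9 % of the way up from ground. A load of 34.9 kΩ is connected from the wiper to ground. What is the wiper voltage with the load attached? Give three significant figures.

The wiper splits the pot into (1−α)R = 989.6 Ω above and αR = 3700 Ω below.
Lower section ‖ load = 3346 Ω.
V_wiper = 10.4 × 3346/(989.6 + 3346) = 8.03 V.

V ≈ 8.03 V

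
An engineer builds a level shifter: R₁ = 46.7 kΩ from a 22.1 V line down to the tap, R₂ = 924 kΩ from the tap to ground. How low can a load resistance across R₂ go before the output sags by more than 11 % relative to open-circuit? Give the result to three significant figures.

R_L(min) ≈ 360 kΩ

Output resistance R_th = R₁‖R₂ = (46.7 × 924)/970.7 = 44.45 kΩ.
The fractional drop is R_th/(R_th + R_L); requiring this ≤ 0.110 gives R_L ≥ R_th(1/0.110 − 1) = 44.45 × 8.091 = 360 kΩ.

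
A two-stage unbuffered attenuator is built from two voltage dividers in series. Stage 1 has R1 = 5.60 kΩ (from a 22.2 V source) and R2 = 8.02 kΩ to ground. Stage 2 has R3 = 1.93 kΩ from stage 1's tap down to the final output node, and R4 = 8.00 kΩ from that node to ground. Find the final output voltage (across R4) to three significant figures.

Stage 2 presents R3+R4 = 9.930 kΩ as a load on stage 1's tap.
Stage 1's lower leg becomes R2‖(R3+R4) = 4.437 kΩ, so V_mid = 22.2 × 4.437/10.04 = 9.813 V.
Stage 2 is itself unloaded: V_out = V_mid × R4/(R3+R4) = 9.813 × 8.00/9.930 = 7.91 V.

V_out ≈ 7.91 V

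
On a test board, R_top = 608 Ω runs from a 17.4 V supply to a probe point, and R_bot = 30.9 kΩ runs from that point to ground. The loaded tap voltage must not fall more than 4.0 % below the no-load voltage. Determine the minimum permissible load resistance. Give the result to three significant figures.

Output resistance R_th = R_top‖R_bot = (608 × 30900)/31510 = 596.3 Ω.
The fractional drop is R_th/(R_th + R_L); requiring this ≤ 0.0400 gives R_L ≥ R_th(1/0.0400 − 1) = 596.3 × 24.00 = 14.3 kΩ.

R_L(min) ≈ 14.3 kΩ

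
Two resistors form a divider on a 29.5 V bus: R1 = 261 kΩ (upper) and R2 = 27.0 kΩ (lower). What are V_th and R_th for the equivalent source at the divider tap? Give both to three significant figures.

V_th = 2.77 V, R_th = 24.5 kΩ

V_th is the open-circuit tap voltage: 29.5 × 27.0/(261 + 27.0) = 2.77 V.
With the supply zeroed, R1 and R2 appear in parallel from the tap: R_th = R1‖R2 = (261 × 27.0)/288.0 = 24.5 kΩ.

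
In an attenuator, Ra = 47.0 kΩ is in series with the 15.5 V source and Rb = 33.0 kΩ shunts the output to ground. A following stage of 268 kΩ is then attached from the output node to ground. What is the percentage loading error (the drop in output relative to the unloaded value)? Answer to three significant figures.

6.75 %

The divider's output (Thévenin) resistance is Ra‖Rb = 19.39 kΩ.
Fractional drop under load = R_th/(R_th + R_L) = 19.39 / (19.39 + 268) = 0.06746.
So the output falls by 6.75 %.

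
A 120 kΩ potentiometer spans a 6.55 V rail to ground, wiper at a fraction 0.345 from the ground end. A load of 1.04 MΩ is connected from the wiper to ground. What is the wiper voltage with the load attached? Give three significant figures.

The wiper splits the pot into (1−α)R = 78.60 kΩ above and αR = 41.40 kΩ below.
Lower section ‖ load = 39.82 kΩ.
V_wiper = 6.55 × 39.82/(78.60 + 39.82) = 2.20 V.

V ≈ 2.20 V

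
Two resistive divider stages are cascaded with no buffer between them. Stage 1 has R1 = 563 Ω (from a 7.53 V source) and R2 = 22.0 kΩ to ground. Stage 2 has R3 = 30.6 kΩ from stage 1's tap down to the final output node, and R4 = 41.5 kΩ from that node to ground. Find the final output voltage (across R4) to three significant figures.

Stage 2 presents R3+R4 = 72100 Ω as a load on stage 1's tap.
Stage 1's lower leg becomes R2‖(R3+R4) = 16860 Ω, so V_mid = 7.53 × 16860/17420 = 7.287 V.
Stage 2 is itself unloaded: V_out = V_mid × R4/(R3+R4) = 7.287 × 41500/72100 = 4.19 V.

V_out ≈ 4.19 V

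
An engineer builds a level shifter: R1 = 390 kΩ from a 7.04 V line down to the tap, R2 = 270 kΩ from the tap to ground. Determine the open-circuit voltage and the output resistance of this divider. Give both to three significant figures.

V_th is the open-circuit tap voltage: 7.04 × 270/(390 + 270) = 2.88 V.
With the supply zeroed, R1 and R2 appear in parallel from the tap: R_th = R1‖R2 = (390 × 270)/660.0 = 160 kΩ.

V_th = 2.88 V, R_th = 160 kΩ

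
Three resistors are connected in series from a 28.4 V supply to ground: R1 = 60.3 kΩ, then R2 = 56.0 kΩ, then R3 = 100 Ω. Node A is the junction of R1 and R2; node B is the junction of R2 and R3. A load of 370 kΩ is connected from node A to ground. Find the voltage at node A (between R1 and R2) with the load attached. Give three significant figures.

Below node A the series string R2+R3 = 56100 Ω sits in parallel with the 370000 Ω load: 48710 Ω.
V_A = 28.4 × 48710/(60300 + 48710) = 12.7 V.

V ≈ 12.7 V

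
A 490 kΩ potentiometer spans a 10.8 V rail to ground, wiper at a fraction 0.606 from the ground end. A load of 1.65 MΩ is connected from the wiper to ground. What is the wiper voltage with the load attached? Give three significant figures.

V ≈ 6.11 V

The wiper splits the pot into (1−α)R = 193.1 kΩ above and αR = 296.9 kΩ below.
Lower section ‖ load = 251.7 kΩ.
V_wiper = 10.8 × 251.7/(193.1 + 251.7) = 6.11 V.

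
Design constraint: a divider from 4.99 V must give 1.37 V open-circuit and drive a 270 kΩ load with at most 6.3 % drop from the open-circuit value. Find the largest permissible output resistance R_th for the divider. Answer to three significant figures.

Loading drop = R_th/(R_th + R_L) ≤ 0.0630, so R_th ≤ R_L · ε/(1−ε) = 270 kΩ × 0.0630/0.9370 = 18.2 kΩ.
(Any R1, R2 with R2/(R1+R2) = 0.275 and R1‖R2 ≤ 18.2 kΩ will meet the spec.)

R_th ≤ 18.2 kΩ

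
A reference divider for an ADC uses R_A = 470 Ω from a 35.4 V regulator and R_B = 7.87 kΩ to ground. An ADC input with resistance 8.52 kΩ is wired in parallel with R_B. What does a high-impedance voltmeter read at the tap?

The load sits in parallel with R_B: R_B‖R_L = (7870 × 8520) / (7870 + 8520) = 4091 Ω.
V_out = 35.4 × 4091 / (470 + 4091) = 35.4 × 4091/4561 = 31.8 V.

V_out ≈ 31.8 V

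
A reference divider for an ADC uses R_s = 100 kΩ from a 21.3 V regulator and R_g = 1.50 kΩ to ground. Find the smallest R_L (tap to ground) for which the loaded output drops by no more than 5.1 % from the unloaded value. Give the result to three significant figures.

Output resistance R_th = R_s‖R_g = (100 × 1.50)/101.5 = 1.478 kΩ.
The fractional drop is R_th/(R_th + R_L); requiring this ≤ 0.0510 gives R_L ≥ R_th(1/0.0510 − 1) = 1.478 × 18.61 = 27.5 kΩ.

R_L(min) ≈ 27.5 kΩ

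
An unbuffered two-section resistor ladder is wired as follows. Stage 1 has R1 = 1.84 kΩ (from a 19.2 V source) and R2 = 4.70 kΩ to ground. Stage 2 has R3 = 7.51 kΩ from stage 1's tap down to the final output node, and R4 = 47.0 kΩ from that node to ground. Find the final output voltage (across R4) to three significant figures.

V_out ≈ 11.6 V

Stage 2 presents R3+R4 = 54.51 kΩ as a load on stage 1's tap.
Stage 1's lower leg becomes R2‖(R3+R4) = 4.327 kΩ, so V_mid = 19.2 × 4.327/6.167 = 13.47 V.
Stage 2 is itself unloaded: V_out = V_mid × R4/(R3+R4) = 13.47 × 47.0/54.51 = 11.6 V.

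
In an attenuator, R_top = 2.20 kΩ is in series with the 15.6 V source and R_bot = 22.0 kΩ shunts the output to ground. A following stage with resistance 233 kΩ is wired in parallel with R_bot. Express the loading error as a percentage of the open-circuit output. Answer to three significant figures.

0.851 %

The divider's output (Thévenin) resistance is R_top‖R_bot = 2.000 kΩ.
Fractional drop under load = R_th/(R_th + R_L) = 2.000 / (2.000 + 233) = 0.008511.
So the output falls by 0.851 %.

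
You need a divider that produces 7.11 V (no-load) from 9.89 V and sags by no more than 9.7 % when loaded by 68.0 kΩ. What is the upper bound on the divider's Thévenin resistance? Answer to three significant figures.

Loading drop = R_th/(R_th + R_L) ≤ 0.0970, so R_th ≤ R_L · ε/(1−ε) = 68.0 kΩ × 0.0970/0.9030 = 7.30 kΩ.
(Any R1, R2 with R2/(R1+R2) = 0.719 and R1‖R2 ≤ 7.30 kΩ will meet the spec.)

R_th ≤ 7.30 kΩ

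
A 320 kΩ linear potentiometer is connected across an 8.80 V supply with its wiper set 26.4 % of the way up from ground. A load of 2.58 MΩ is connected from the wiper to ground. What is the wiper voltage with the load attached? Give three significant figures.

V ≈ 2.27 V

The wiper splits the pot into (1−α)R = 235.5 kΩ above and αR = 84.48 kΩ below.
Lower section ‖ load = 81.80 kΩ.
V_wiper = 8.80 × 81.80/(235.5 + 81.80) = 2.27 V.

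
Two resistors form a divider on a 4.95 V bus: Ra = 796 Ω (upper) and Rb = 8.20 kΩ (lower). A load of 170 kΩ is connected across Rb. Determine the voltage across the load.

The load sits in parallel with Rb: Rb‖R_L = (8200 × 170000) / (8200 + 170000) = 7823 Ω.
V_out = 4.95 × 7823 / (796 + 7823) = 4.95 × 7823/8619 = 4.49 V.

V_out ≈ 4.49 V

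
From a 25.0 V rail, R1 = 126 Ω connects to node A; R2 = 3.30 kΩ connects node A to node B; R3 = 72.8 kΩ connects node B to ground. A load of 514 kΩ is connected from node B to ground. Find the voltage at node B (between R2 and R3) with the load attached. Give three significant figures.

At node B, R3 is in parallel with the load: R3‖R_L = 63770 Ω.
Below node A the resistance is R2 + (R3‖R_L) = 67070 Ω, so V_A = 25.0 × 67070/67190 = 24.95 V.
Then V_B = V_A × (R3‖R_L)/(R2 + R3‖R_L) = 24.95 × 63770/67070 = 23.7 V.

V ≈ 23.7 V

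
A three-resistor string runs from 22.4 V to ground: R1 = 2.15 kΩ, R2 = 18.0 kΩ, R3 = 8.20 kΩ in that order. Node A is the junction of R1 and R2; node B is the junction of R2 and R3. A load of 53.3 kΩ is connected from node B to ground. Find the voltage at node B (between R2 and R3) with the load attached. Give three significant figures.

V ≈ 5.84 V

At node B, R3 is in parallel with the load: R3‖R_L = 7.107 kΩ.
Below node A the resistance is R2 + (R3‖R_L) = 25.11 kΩ, so V_A = 22.4 × 25.11/27.26 = 20.63 V.
Then V_B = V_A × (R3‖R_L)/(R2 + R3‖R_L) = 20.63 × 7.107/25.11 = 5.84 V.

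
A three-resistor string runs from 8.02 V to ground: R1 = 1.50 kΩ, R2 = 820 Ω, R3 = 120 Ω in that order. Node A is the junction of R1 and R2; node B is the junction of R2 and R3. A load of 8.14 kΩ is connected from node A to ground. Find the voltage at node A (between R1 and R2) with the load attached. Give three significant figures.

Below node A the series string R2+R3 = 940.0 Ω sits in parallel with the 8140 Ω load: 842.7 Ω.
V_A = 8.02 × 842.7/(1500 + 842.7) = 2.88 V.

V ≈ 2.88 V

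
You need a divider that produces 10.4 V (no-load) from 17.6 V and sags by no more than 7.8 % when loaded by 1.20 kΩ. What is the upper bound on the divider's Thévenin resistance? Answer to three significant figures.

Loading drop = R_th/(R_th + R_L) ≤ 0.0780, so R_th ≤ R_L · ε/(1−ε) = 1.20 kΩ × 0.0780/0.9220 = 102 Ω.
(Any R1, R2 with R2/(R1+R2) = 0.591 and R1‖R2 ≤ 102 Ω will meet the spec.)

R_th ≤ 102 Ω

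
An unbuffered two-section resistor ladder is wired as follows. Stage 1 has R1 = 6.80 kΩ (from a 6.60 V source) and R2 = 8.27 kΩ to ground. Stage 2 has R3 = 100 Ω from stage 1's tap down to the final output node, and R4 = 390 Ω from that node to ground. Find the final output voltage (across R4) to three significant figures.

Stage 2 presents R3+R4 = 490.0 Ω as a load on stage 1's tap.
Stage 1's lower leg becomes R2‖(R3+R4) = 462.6 Ω, so V_mid = 6.60 × 462.6/7263 = 0.4204 V.
Stage 2 is itself unloaded: V_out = V_mid × R4/(R3+R4) = 0.4204 × 390/490.0 = 0.335 V.

V_out ≈ 0.335 V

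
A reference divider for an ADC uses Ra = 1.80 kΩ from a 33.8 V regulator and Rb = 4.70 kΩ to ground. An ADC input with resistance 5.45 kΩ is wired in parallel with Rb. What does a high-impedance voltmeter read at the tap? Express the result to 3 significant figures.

V_out ≈ 19.7 V

The load sits in parallel with Rb: Rb‖R_L = (4.70 × 5.45) / (4.70 + 5.45) = 2.524 kΩ.
V_out = 33.8 × 2.524 / (1.80 + 2.524) = 33.8 × 2.524/4.324 = 19.7 V.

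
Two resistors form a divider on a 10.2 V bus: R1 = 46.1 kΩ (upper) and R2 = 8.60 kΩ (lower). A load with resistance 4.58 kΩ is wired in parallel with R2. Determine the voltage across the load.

V_out ≈ 0.621 V

The load sits in parallel with R2: R2‖R_L = (8.60 × 4.58) / (8.60 + 4.58) = 2.988 kΩ.
V_out = 10.2 × 2.988 / (46.1 + 2.988) = 10.2 × 2.988/49.09 = 0.621 V.
(Unloaded it would have been 1.60 V.)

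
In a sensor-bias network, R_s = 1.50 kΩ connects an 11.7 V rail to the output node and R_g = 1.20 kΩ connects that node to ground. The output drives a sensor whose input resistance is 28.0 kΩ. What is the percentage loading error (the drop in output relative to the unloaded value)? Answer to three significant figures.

The divider's output (Thévenin) resistance is R_s‖R_g = 0.6667 kΩ.
Fractional drop under load = R_th/(R_th + R_L) = 0.6667 / (0.6667 + 28.0) = 0.02326.
So the output falls by 2.33 %.

2.33 %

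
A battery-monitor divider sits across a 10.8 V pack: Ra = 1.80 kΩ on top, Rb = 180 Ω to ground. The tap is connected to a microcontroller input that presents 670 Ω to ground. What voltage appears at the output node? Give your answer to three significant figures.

V_out ≈ 0.789 V

The load sits in parallel with Rb: Rb‖R_L = (180 × 670) / (180 + 670) = 141.9 Ω.
V_out = 10.8 × 141.9 / (1800 + 141.9) = 10.8 × 141.9/1942 = 0.789 V.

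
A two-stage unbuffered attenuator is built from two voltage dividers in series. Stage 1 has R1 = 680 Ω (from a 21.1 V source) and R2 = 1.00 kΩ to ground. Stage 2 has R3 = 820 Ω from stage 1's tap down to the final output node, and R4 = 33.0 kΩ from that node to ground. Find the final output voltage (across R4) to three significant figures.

Stage 2 presents R3+R4 = 33820 Ω as a load on stage 1's tap.
Stage 1's lower leg becomes R2‖(R3+R4) = 971.3 Ω, so V_mid = 21.1 × 971.3/1651 = 12.41 V.
Stage 2 is itself unloaded: V_out = V_mid × R4/(R3+R4) = 12.41 × 33000/33820 = 12.1 V.

V_out ≈ 12.1 V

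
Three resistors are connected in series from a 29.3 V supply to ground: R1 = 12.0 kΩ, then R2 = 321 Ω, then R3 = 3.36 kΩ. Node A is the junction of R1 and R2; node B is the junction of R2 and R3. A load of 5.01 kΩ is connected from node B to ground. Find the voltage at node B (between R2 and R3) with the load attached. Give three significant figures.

At node B, R3 is in parallel with the load: R3‖R_L = 2011 Ω.
Below node A the resistance is R2 + (R3‖R_L) = 2332 Ω, so V_A = 29.3 × 2332/14330 = 4.768 V.
Then V_B = V_A × (R3‖R_L)/(R2 + R3‖R_L) = 4.768 × 2011/2332 = 4.11 V.

V ≈ 4.11 V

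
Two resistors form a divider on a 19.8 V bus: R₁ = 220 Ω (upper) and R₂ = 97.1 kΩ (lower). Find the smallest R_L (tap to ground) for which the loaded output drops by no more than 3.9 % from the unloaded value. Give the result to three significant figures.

Output resistance R_th = R₁‖R₂ = (220 × 97100)/97320 = 219.5 Ω.
The fractional drop is R_th/(R_th + R_L); requiring this ≤ 0.0390 gives R_L ≥ R_th(1/0.0390 − 1) = 219.5 × 24.64 = 5.41 kΩ.

R_L(min) ≈ 5.41 kΩ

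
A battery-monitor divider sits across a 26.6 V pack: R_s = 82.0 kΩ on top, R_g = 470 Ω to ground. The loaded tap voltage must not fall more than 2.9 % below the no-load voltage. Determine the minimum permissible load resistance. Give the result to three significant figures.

R_L(min) ≈ 15.6 kΩ

Output resistance R_th = R_s‖R_g = (82000 × 470)/82470 = 467.3 Ω.
The fractional drop is R_th/(R_th + R_L); requiring this ≤ 0.0290 gives R_L ≥ R_th(1/0.0290 − 1) = 467.3 × 33.48 = 15.6 kΩ.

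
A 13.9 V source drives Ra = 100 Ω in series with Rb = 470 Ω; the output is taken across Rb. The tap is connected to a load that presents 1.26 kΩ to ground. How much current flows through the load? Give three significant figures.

Rb‖R_L = 342.3 Ω; V_out = 13.9 × 342.3/442.3 = 10.76 V.
I_L = V_out / R_L = 10.76 / 1.26 kΩ = 8.54 mA.

I_L ≈ 8.54 mA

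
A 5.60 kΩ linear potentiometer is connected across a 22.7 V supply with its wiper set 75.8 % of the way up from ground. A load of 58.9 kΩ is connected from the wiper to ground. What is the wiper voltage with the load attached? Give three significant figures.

The wiper splits the pot into (1−α)R = 1.355 kΩ above and αR = 4.245 kΩ below.
Lower section ‖ load = 3.959 kΩ.
V_wiper = 22.7 × 3.959/(1.355 + 3.959) = 16.9 V.

V ≈ 16.9 V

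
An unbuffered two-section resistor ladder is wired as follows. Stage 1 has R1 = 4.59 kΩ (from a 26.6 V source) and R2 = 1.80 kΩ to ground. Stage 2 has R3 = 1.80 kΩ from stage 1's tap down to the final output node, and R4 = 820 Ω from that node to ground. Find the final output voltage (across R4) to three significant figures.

Stage 2 presents R3+R4 = 2620 Ω as a load on stage 1's tap.
Stage 1's lower leg becomes R2‖(R3+R4) = 1067 Ω, so V_mid = 26.6 × 1067/5657 = 5.017 V.
Stage 2 is itself unloaded: V_out = V_mid × R4/(R3+R4) = 5.017 × 820/2620 = 1.57 V.

V_out ≈ 1.57 V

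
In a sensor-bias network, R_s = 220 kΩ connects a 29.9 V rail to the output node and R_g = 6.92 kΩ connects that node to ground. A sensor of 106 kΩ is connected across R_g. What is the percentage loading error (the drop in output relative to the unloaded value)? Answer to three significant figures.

The divider's output (Thévenin) resistance is R_s‖R_g = 6.709 kΩ.
Fractional drop under load = R_th/(R_th + R_L) = 6.709 / (6.709 + 106) = 0.05952.
So the output falls by 5.95 %.

5.95 %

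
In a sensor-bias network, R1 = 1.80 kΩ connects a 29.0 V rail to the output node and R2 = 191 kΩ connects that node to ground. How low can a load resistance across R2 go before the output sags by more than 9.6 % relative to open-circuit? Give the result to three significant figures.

R_L(min) ≈ 16.8 kΩ

Output resistance R_th = R1‖R2 = (1.80 × 191)/192.8 = 1.783 kΩ.
The fractional drop is R_th/(R_th + R_L); requiring this ≤ 0.0960 gives R_L ≥ R_th(1/0.0960 − 1) = 1.783 × 9.417 = 16.8 kΩ.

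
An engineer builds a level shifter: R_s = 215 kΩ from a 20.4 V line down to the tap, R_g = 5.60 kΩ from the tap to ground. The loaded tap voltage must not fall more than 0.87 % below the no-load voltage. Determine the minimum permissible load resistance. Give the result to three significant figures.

R_L(min) ≈ 622 kΩ

Output resistance R_th = R_s‖R_g = (215 × 5.60)/220.6 = 5.458 kΩ.
The fractional drop is R_th/(R_th + R_L); requiring this ≤ 0.00870 gives R_L ≥ R_th(1/0.00870 − 1) = 5.458 × 113.9 = 622 kΩ.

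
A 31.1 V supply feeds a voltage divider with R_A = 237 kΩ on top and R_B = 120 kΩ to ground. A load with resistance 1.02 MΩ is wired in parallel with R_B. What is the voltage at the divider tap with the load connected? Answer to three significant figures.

The load sits in parallel with R_B: R_B‖R_L = (120 × 1020) / (120 + 1020) = 107.4 kΩ.
V_out = 31.1 × 107.4 / (237 + 107.4) = 31.1 × 107.4/344.4 = 9.70 V.

V_out ≈ 9.70 V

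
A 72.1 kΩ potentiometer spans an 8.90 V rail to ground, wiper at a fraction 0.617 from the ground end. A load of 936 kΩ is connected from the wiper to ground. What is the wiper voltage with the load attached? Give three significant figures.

The wiper splits the pot into (1−α)R = 27.61 kΩ above and αR = 44.49 kΩ below.
Lower section ‖ load = 42.47 kΩ.
V_wiper = 8.90 × 42.47/(27.61 + 42.47) = 5.39 V.

V ≈ 5.39 V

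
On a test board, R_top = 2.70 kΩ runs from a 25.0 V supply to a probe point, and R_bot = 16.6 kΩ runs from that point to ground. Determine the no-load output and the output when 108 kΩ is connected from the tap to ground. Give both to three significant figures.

Open-circuit: V = 25.0 × 16.6/(2.70 + 16.6) = 21.5 V.
With the load, R_bot becomes R_bot‖R_L = 14.39 kΩ, so V = 25.0 × 14.39/17.09 = 21.0 V.

Unloaded: 21.5 V; loaded: 21.0 V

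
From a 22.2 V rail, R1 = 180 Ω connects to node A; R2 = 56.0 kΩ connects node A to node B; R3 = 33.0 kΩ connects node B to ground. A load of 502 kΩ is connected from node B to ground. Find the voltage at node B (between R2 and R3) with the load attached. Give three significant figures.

At node B, R3 is in parallel with the load: R3‖R_L = 30960 Ω.
Below node A the resistance is R2 + (R3‖R_L) = 86960 Ω, so V_A = 22.2 × 86960/87140 = 22.15 V.
Then V_B = V_A × (R3‖R_L)/(R2 + R3‖R_L) = 22.15 × 30960/86960 = 7.89 V.

V ≈ 7.89 V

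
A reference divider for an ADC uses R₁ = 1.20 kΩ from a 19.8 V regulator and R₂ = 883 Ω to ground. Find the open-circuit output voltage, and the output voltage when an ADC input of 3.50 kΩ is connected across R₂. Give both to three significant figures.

Unloaded: 8.39 V; loaded: 7.33 V

Open-circuit: V = 19.8 × 883/(1200 + 883) = 8.39 V.
With the load, R₂ becomes R₂‖R_L = 705.1 Ω, so V = 19.8 × 705.1/1905 = 7.33 V.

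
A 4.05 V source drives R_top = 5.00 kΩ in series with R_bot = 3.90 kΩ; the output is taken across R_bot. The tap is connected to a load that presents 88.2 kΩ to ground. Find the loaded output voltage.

V_out ≈ 1.73 V

The load sits in parallel with R_bot: R_bot‖R_L = (3.90 × 88.2) / (3.90 + 88.2) = 3.735 kΩ.
V_out = 4.05 × 3.735 / (5.00 + 3.735) = 4.05 × 3.735/8.735 = 1.73 V.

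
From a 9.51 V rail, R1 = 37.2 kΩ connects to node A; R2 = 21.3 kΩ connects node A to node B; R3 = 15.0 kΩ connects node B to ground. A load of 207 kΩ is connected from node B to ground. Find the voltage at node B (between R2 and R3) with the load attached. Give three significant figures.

At node B, R3 is in parallel with the load: R3‖R_L = 13.99 kΩ.
Below node A the resistance is R2 + (R3‖R_L) = 35.29 kΩ, so V_A = 9.51 × 35.29/72.49 = 4.629 V.
Then V_B = V_A × (R3‖R_L)/(R2 + R3‖R_L) = 4.629 × 13.99/35.29 = 1.83 V.

V ≈ 1.83 V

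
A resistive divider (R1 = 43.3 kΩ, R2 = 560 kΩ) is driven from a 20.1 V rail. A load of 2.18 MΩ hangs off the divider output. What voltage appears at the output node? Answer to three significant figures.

The load sits in parallel with R2: R2‖R_L = (560 × 2180) / (560 + 2180) = 445.5 kΩ.
V_out = 20.1 × 445.5 / (43.3 + 445.5) = 20.1 × 445.5/488.8 = 18.3 V.

V_out ≈ 18.3 V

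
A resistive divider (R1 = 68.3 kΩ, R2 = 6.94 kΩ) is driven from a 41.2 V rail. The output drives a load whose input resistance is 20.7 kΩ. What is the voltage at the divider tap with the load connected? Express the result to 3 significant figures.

The load sits in parallel with R2: R2‖R_L = (6.94 × 20.7) / (6.94 + 20.7) = 5.197 kΩ.
V_out = 41.2 × 5.197 / (68.3 + 5.197) = 41.2 × 5.197/73.50 = 2.91 V.

V_out ≈ 2.91 V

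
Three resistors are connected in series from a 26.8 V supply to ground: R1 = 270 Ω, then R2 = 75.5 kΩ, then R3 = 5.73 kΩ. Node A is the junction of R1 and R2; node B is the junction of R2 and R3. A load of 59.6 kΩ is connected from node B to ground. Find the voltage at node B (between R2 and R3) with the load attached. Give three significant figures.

V ≈ 1.73 V

At node B, R3 is in parallel with the load: R3‖R_L = 5227 Ω.
Below node A the resistance is R2 + (R3‖R_L) = 80730 Ω, so V_A = 26.8 × 80730/81000 = 26.71 V.
Then V_B = V_A × (R3‖R_L)/(R2 + R3‖R_L) = 26.71 × 5227/80730 = 1.73 V.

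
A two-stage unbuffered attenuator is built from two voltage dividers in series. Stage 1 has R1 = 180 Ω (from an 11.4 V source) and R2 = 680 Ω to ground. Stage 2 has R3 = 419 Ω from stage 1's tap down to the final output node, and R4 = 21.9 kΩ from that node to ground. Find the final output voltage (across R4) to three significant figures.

V_out ≈ 8.79 V

Stage 2 presents R3+R4 = 22320 Ω as a load on stage 1's tap.
Stage 1's lower leg becomes R2‖(R3+R4) = 659.9 Ω, so V_mid = 11.4 × 659.9/839.9 = 8.957 V.
Stage 2 is itself unloaded: V_out = V_mid × R4/(R3+R4) = 8.957 × 21900/22320 = 8.79 V.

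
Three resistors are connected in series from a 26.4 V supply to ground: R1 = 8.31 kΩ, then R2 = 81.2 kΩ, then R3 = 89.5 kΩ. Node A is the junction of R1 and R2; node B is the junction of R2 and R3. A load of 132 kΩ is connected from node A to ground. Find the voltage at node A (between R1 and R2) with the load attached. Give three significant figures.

V ≈ 23.7 V

Below node A the series string R2+R3 = 170.7 kΩ sits in parallel with the 132 kΩ load: 74.44 kΩ.
V_A = 26.4 × 74.44/(8.31 + 74.44) = 23.7 V.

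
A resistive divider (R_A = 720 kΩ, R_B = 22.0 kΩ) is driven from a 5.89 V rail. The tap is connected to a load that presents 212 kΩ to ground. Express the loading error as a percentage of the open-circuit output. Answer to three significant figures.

9.15 %

Unloaded V = 5.89 × 22.0/742.0 = 0.17464 V.
Loaded: R_B‖R_L = 19.93 kΩ, giving V = 5.89 × 19.93/739.9 = 0.15866 V.
Drop = (0.17464 − 0.15866) / 0.17464 = 9.15 %.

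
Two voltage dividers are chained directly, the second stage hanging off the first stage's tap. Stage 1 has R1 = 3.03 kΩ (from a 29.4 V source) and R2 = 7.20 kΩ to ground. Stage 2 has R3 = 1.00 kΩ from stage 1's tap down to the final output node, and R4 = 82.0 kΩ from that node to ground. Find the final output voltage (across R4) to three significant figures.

Stage 2 presents R3+R4 = 83.00 kΩ as a load on stage 1's tap.
Stage 1's lower leg becomes R2‖(R3+R4) = 6.625 kΩ, so V_mid = 29.4 × 6.625/9.655 = 20.17 V.
Stage 2 is itself unloaded: V_out = V_mid × R4/(R3+R4) = 20.17 × 82.0/83.00 = 19.9 V.

V_out ≈ 19.9 V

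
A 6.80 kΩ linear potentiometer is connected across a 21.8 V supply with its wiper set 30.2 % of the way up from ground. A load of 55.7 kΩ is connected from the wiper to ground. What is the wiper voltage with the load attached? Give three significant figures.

V ≈ 6.42 V

The wiper splits the pot into (1−α)R = 4.746 kΩ above and αR = 2.054 kΩ below.
Lower section ‖ load = 1.981 kΩ.
V_wiper = 21.8 × 1.981/(4.746 + 1.981) = 6.42 V.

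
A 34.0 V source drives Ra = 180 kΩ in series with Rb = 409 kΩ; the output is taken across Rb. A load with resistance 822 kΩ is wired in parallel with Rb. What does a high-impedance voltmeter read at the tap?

V_out ≈ 20.5 V

The load sits in parallel with Rb: Rb‖R_L = (409 × 822) / (409 + 822) = 273.1 kΩ.
V_out = 34.0 × 273.1 / (180 + 273.1) = 34.0 × 273.1/453.1 = 20.5 V.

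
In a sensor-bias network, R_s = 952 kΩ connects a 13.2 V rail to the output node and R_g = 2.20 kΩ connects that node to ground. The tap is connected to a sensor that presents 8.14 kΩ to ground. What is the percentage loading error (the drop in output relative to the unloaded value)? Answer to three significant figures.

21.2 %

Unloaded V = 13.2 × 2.20/954.2 = 0.03043 V.
Loaded: R_g‖R_L = 1.732 kΩ, giving V = 13.2 × 1.732/953.7 = 0.02397 V.
Drop = (0.03043 − 0.02397) / 0.03043 = 21.2 %.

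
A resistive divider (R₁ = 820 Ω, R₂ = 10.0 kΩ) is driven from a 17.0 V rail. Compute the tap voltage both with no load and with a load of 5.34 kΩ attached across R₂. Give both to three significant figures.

Unloaded: 15.7 V; loaded: 13.8 V

Open-circuit: V = 17.0 × 10000/(820 + 10000) = 15.7 V.
With the load, R₂ becomes R₂‖R_L = 3481 Ω, so V = 17.0 × 3481/4301 = 13.8 V.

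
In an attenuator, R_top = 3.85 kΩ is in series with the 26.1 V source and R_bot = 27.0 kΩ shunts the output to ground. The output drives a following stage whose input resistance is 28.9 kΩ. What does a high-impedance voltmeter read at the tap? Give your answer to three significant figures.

The load sits in parallel with R_bot: R_bot‖R_L = (27.0 × 28.9) / (27.0 + 28.9) = 13.96 kΩ.
V_out = 26.1 × 13.96 / (3.85 + 13.96) = 26.1 × 13.96/17.81 = 20.5 V.

V_out ≈ 20.5 V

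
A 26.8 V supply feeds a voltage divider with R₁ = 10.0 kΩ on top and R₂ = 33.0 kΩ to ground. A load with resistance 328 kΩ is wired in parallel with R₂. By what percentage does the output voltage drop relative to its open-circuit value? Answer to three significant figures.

2.29 %

The divider's output (Thévenin) resistance is R₁‖R₂ = 7.674 kΩ.
Fractional drop under load = R_th/(R_th + R_L) = 7.674 / (7.674 + 328) = 0.02286.
So the output falls by 2.29 %.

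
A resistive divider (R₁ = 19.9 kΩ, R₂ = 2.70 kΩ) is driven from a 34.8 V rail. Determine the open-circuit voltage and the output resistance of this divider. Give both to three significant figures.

V_th = 4.16 V, R_th = 2.38 kΩ

V_th is the open-circuit tap voltage: 34.8 × 2.70/(19.9 + 2.70) = 4.16 V.
With the supply zeroed, R₁ and R₂ appear in parallel from the tap: R_th = R₁‖R₂ = (19.9 × 2.70)/22.60 = 2.38 kΩ.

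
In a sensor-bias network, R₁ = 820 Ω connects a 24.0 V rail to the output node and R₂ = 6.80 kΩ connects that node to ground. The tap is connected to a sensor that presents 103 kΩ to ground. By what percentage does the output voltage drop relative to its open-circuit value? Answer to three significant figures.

0.705 %

The divider's output (Thévenin) resistance is R₁‖R₂ = 731.8 Ω.
Fractional drop under load = R_th/(R_th + R_L) = 731.8 / (731.8 + 103000) = 0.007054.
So the output falls by 0.705 %.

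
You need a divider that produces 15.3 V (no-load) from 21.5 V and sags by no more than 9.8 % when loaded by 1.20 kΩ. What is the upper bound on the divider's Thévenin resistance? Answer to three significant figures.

R_th ≤ 130 Ω

Loading drop = R_th/(R_th + R_L) ≤ 0.0980, so R_th ≤ R_L · ε/(1−ε) = 1.20 kΩ × 0.0980/0.9020 = 130 Ω.
(Any R1, R2 with R2/(R1+R2) = 0.712 and R1‖R2 ≤ 130 Ω will meet the spec.)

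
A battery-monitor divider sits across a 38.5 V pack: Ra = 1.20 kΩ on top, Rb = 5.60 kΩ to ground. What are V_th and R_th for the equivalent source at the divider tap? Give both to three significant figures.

V_th is the open-circuit tap voltage: 38.5 × 5.60/(1.20 + 5.60) = 31.7 V.
With the supply zeroed, Ra and Rb appear in parallel from the tap: R_th = Ra‖Rb = (1.20 × 5.60)/6.800 = 988 Ω.

V_th = 31.7 V, R_th = 988 Ω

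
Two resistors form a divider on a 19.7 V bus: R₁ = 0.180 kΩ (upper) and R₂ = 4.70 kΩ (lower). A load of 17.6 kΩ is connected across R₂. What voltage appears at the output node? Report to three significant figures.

V_out ≈ 18.8 V

The load sits in parallel with R₂: R₂‖R_L = (4700 × 17600) / (4700 + 17600) = 3709 Ω.
V_out = 19.7 × 3709 / (180 + 3709) = 19.7 × 3709/3889 = 18.8 V.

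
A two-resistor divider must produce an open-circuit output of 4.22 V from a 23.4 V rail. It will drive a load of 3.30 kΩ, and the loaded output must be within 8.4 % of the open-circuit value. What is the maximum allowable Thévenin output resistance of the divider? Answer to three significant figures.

Loading drop = R_th/(R_th + R_L) ≤ 0.0840, so R_th ≤ R_L · ε/(1−ε) = 3.30 kΩ × 0.0840/0.9160 = 303 Ω.

R_th ≤ 303 Ω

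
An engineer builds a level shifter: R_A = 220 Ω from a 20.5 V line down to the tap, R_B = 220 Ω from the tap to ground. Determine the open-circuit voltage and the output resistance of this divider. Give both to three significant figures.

V_th = 10.2 V, R_th = 110 Ω

V_th is the open-circuit tap voltage: 20.5 × 220/(220 + 220) = 10.2 V.
With the supply zeroed, R_A and R_B appear in parallel from the tap: R_th = R_A‖R_B = (220 × 220)/440.0 = 110 Ω.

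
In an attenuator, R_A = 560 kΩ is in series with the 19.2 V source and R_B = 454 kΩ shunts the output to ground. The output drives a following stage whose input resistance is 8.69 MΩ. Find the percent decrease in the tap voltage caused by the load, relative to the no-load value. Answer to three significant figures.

2.80 %

The divider's output (Thévenin) resistance is R_A‖R_B = 250.7 kΩ.
Fractional drop under load = R_th/(R_th + R_L) = 250.7 / (250.7 + 8690) = 0.02804.
So the output falls by 2.80 %.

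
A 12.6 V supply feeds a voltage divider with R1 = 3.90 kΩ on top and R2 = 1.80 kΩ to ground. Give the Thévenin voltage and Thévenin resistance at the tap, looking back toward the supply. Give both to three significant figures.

V_th = 3.98 V, R_th = 1.23 kΩ

V_th is the open-circuit tap voltage: 12.6 × 1.80/(3.90 + 1.80) = 3.98 V.
With the supply zeroed, R1 and R2 appear in parallel from the tap: R_th = R1‖R2 = (3.90 × 1.80)/5.700 = 1.23 kΩ.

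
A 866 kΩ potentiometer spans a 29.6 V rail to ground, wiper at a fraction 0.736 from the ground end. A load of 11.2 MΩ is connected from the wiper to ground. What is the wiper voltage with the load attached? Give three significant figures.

The wiper splits the pot into (1−α)R = 228.6 kΩ above and αR = 637.4 kΩ below.
Lower section ‖ load = 603.1 kΩ.
V_wiper = 29.6 × 603.1/(228.6 + 603.1) = 21.5 V.

V ≈ 21.5 V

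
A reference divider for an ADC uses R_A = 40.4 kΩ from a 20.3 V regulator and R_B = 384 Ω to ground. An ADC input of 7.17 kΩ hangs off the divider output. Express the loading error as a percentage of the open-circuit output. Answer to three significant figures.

The divider's output (Thévenin) resistance is R_A‖R_B = 380.4 Ω.
Fractional drop under load = R_th/(R_th + R_L) = 380.4 / (380.4 + 7170) = 0.05038.
So the output falls by 5.04 %.

5.04 %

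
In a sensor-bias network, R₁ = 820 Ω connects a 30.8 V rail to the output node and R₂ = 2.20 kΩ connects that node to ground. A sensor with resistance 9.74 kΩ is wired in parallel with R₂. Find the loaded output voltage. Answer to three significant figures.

V_out ≈ 21.1 V

The load sits in parallel with R₂: R₂‖R_L = (2200 × 9740) / (2200 + 9740) = 1795 Ω.
V_out = 30.8 × 1795 / (820 + 1795) = 30.8 × 1795/2615 = 21.1 V.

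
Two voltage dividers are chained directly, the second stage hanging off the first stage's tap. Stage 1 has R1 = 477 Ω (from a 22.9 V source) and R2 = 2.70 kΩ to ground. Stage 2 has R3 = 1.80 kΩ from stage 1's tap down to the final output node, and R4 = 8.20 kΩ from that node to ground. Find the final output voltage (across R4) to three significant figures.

V_out ≈ 15.3 V

Stage 2 presents R3+R4 = 10000 Ω as a load on stage 1's tap.
Stage 1's lower leg becomes R2‖(R3+R4) = 2126 Ω, so V_mid = 22.9 × 2126/2603 = 18.70 V.
Stage 2 is itself unloaded: V_out = V_mid × R4/(R3+R4) = 18.70 × 8200/10000 = 15.3 V.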